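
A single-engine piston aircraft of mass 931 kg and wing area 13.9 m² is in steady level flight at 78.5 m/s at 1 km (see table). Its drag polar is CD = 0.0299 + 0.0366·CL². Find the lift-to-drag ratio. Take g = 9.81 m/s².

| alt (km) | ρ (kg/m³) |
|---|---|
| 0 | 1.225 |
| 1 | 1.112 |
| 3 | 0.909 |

L/D = 6.14

At 1 km, from the table: ρ = 1.112 kg/m³.
In steady level flight, lift balances weight: W = mg = 931 × 9.81 = 9133.1 N.
q = ½ρv² = ½ × 1.112 × 78.5² = 3426 Pa.
CL = 2W/(ρv²S) = 2×9133.1/(1.112×78.5²×13.9) = 0.1918.
CD = 0.0299 + 0.0366 × 0.1918² = 0.03125.
L/D = CL/CD = 0.1918 / 0.03125 = 6.14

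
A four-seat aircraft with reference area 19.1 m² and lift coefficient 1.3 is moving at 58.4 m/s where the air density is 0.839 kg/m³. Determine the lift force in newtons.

Dynamic pressure q = ½ρv² = ½ × 0.839 × 58.4² = 1431 Pa.
L = q·S·CL = 1431 × 19.1 × 1.3 = 35500 N ≈ 35.5 kN

L = 35500 N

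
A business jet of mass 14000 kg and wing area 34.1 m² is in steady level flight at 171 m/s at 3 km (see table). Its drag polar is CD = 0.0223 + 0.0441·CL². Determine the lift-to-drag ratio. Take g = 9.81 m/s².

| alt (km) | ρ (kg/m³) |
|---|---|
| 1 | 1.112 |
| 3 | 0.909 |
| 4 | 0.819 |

At 3 km, from the table: ρ = 0.909 kg/m³.
In steady level flight, lift balances weight: W = mg = 14000 × 9.81 = 1.3734×10^5 N.
q = ½ρv² = ½ × 0.909 × 171² = 13290 Pa.
CL = W/(q·S) = 1.3734×10^5 / (13290 × 34.1) = 0.3031.
CD = 0.0223 + 0.0441 × 0.3031² = 0.02635.
L/D = CL/CD = 0.3031 / 0.02635 = 11.5

L/D = 11.5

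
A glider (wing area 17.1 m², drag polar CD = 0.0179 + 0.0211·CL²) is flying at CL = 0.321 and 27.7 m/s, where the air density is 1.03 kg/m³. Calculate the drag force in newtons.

D = 136 N

CD = 0.0179 + 0.0211 × 0.321² = 0.02007
D = ½ρv²S·CD = ½ × 1.03 × 27.7² × 17.1 × 0.02007 = 136 N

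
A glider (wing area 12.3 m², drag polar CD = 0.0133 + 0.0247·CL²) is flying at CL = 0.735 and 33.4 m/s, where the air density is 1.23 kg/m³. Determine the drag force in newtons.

CD = 0.0133 + 0.0247 × 0.735² = 0.02664
D = ½ρv²S·CD = ½ × 1.23 × 33.4² × 12.3 × 0.02664 = 225 N

D = 225 N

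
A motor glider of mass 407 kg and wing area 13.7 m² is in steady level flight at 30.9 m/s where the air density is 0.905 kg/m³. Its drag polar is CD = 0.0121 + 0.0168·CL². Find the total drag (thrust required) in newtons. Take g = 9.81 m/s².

Level flight ⇒ L = W = m·g = 407 × 9.81 = 3992.7 N.
Dynamic pressure q = 0.5 × 0.905 × 30.9² = 432.1 Pa.
CL = 2W/(ρv²S) = 2×3992.7/(0.905×30.9²×13.7) = 0.6745.
CD = 0.0121 + 0.0168 × 0.6745² = 0.01974.
D = q·S·CD = 432.1 × 13.7 × 0.01974 = 116.9 N

D = 117 N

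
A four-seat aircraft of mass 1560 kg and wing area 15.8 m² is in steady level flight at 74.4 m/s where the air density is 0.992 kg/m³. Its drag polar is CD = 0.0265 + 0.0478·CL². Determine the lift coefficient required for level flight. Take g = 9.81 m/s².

CL = 0.353

Level flight ⇒ L = W = m·g = 1560 × 9.81 = 15304 N.
Dynamic pressure q = 0.5 × 0.992 × 74.4² = 2746 Pa.
Required CL = L/(qS) = 15304/(2746·15.8) = 0.3528.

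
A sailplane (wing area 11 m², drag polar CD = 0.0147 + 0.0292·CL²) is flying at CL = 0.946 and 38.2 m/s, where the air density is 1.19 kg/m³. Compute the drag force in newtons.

CD = 0.0147 + 0.0292 × 0.946² = 0.04083
D = ½ρv²S·CD = ½ × 1.19 × 38.2² × 11 × 0.04083 = 390 N

D = 390 N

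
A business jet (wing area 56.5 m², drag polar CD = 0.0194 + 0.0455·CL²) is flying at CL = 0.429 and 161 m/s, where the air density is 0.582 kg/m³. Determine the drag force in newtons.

CD = 0.0194 + 0.0455 × 0.429² = 0.02777
D = ½ρv²S·CD = ½ × 0.582 × 161² × 56.5 × 0.02777 = 11800 N

D = 11800 N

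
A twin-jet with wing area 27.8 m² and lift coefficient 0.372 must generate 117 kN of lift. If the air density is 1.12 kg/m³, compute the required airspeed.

v = 142 m/s

L = ½ρv²S·CL ⇒ v = √(2L/(ρ·S·CL))
v = √(2 × 1.17×10^5 / (1.12 × 27.8 × 0.372)) = √20200 = 142 m/s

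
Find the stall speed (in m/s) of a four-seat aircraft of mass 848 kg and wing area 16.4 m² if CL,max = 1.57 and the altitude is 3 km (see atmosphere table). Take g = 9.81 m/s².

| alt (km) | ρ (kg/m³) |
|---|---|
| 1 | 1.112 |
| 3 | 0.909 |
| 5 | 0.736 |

V_stall = 26.7 m/s

At 3 km, from the table: ρ = 0.909 kg/m³.
Stall occurs when L = W at CL,max. W = mg = 848 × 9.81 = 8319 N.
From L = ½ρV²S·CL,max = W: V_stall = √(2W/(ρSCL,max)) = √(2·8319/(0.909·16.4·1.57))
V_stall = √710.9 = 26.7 m/s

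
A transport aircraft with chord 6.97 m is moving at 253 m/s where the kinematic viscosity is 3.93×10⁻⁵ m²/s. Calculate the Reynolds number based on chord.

Re = 4.49×10^7

Re = v·c/ν = 253 × 6.97 / (3.93×10⁻⁵) = 4.49×10^7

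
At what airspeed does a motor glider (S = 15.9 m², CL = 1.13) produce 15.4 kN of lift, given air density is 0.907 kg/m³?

v = 43.5 m/s

L = ½ρv²S·CL ⇒ v = √(2L/(ρ·S·CL))
v = √(2 × 15400 / (0.907 × 15.9 × 1.13)) = √1890 = 43.5 m/s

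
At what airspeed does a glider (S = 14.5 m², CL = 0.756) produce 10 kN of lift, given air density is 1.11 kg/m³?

L = ½ρv²S·CL ⇒ v = √(2L/(ρ·S·CL))
v = √(2 × 10000 / (1.11 × 14.5 × 0.756)) = √1644 = 40.5 m/s

v = 40.5 m/s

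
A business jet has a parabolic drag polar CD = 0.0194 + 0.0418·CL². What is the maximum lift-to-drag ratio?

(L/D)max = 17.6

For CD = CD0 + K·CL², (L/D)max occurs at CL* = √(CD0/K) and equals 1/(2√(K·CD0)).
(L/D)max = 1/(2√(0.0418 × 0.0194)) = 1/(2 × 0.02848) = 17.6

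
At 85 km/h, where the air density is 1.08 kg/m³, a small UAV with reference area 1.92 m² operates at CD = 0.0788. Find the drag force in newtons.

Convert speed: v = 85 km/h ÷ 3.6 = 23.61 m/s.
Dynamic pressure q = ½ρv² = ½ × 1.08 × 23.61² = 301 Pa.
D = q·S·CD = 301 × 1.92 × 0.0788 = 45.5 N

D = 45.5 N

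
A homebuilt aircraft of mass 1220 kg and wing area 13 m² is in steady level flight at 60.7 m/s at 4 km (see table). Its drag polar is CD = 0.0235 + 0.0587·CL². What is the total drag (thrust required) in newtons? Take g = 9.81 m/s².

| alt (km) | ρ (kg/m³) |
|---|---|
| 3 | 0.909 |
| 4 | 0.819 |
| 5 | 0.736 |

D = 890 N

At 4 km, from the table: ρ = 0.819 kg/m³.
In steady level flight, lift balances weight: W = mg = 1220 × 9.81 = 11968 N.
Dynamic pressure q = 0.5 × 0.819 × 60.7² = 1509 Pa.
CL = W/(q·S) = 11968 / (1509 × 13) = 0.6102.
CD = 0.0235 + 0.0587 × 0.6102² = 0.04535.
D = q·S·CD = 1509 × 13 × 0.04535 = 889.6 N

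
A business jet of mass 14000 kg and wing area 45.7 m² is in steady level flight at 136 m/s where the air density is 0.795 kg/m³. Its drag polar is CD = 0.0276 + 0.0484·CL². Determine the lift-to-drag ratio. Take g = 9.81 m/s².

L/D = 11.5

Level flight ⇒ L = W = m·g = 14000 × 9.81 = 1.3734×10^5 N.
q = ½ρv² = ½ × 0.795 × 136² = 7352 Pa.
Required CL = L/(qS) = 1.3734×10^5/(7352·45.7) = 0.4088.
CD = 0.0276 + 0.0484 × 0.4088² = 0.03569.
L/D = CL/CD = 0.4088 / 0.03569 = 11.5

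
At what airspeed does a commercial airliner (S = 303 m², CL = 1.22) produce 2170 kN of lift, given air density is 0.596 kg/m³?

L = ½ρv²S·CL ⇒ v = √(2L/(ρ·S·CL))
v = √(2 × 2.17×10^6 / (0.596 × 303 × 1.22)) = √19700 = 140 m/s

v = 140 m/s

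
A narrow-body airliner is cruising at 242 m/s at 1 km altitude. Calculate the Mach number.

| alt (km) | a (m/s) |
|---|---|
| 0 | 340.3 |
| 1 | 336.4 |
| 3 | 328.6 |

At 1 km, from the table: a = 336.4 m/s.
M = v/a = 242 / 336.4 = 0.719

M = 0.719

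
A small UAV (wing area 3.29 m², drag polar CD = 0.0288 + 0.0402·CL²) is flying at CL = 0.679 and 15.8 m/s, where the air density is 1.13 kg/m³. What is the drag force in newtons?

D = 22 N

CD = 0.0288 + 0.0402 × 0.679² = 0.04733
D = ½ρv²S·CD = ½ × 1.13 × 15.8² × 3.29 × 0.04733 = 22 N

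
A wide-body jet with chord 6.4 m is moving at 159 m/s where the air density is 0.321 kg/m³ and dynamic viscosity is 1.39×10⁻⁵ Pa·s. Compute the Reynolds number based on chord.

Re = 2.35×10^7

Re = ρ·v·c/μ = 0.321 × 159 × 6.4 / (1.39×10⁻⁵) = 2.35×10^7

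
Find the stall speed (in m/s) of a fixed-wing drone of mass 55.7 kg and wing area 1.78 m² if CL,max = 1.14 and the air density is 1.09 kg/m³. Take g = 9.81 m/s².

At stall, lift equals weight: L = W = m·g = 55.7 × 9.81 = 546.4 N.
V_stall = √(2W/(ρ·S·CL,max)) = √(2 × 546.4 / (1.09 × 1.78 × 1.14))
V_stall = √494.1 = 22.2 m/s

V_stall = 22.2 m/s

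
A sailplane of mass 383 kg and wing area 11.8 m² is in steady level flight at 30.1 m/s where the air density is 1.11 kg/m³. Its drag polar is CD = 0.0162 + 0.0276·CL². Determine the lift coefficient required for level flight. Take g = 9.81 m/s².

Level flight ⇒ L = W = m·g = 383 × 9.81 = 3757.2 N.
Dynamic pressure q = 0.5 × 1.11 × 30.1² = 502.8 Pa.
Required CL = L/(qS) = 3757.2/(502.8·11.8) = 0.6332.

CL = 0.633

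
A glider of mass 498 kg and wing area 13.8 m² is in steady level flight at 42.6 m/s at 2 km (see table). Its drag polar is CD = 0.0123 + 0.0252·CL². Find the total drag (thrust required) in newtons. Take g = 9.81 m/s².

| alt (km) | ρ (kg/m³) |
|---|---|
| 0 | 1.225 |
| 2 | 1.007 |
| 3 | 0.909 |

D = 203 N

At 2 km, from the table: ρ = 1.007 kg/m³.
Weight W = mg = 498 × 9.81 = 4885.4 N; in level flight L = W.
Dynamic pressure q = 0.5 × 1.007 × 42.6² = 913.7 Pa.
CL = W/(q·S) = 4885.4 / (913.7 × 13.8) = 0.3874.
CD = 0.0123 + 0.0252 × 0.3874² = 0.01608.
D = q·S·CD = 913.7 × 13.8 × 0.01608 = 202.8 N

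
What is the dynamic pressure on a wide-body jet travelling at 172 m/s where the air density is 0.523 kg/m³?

q = 7740 Pa

q = ½ρv² = ½ × 0.523 × 172² = 7740 Pa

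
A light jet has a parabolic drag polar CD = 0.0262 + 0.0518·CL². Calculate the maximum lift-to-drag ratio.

(L/D)max = 13.6

For CD = CD0 + K·CL², (L/D)max occurs at CL* = √(CD0/K) and equals 1/(2√(K·CD0)).
(L/D)max = 1/(2√(0.0518 × 0.0262)) = 1/(2 × 0.03684) = 13.6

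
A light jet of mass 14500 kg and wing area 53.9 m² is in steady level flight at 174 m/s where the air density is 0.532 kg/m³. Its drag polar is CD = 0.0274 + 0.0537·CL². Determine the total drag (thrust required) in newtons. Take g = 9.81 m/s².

D = 14400 N

Level flight ⇒ L = W = m·g = 14500 × 9.81 = 1.4224×10^5 N.
Dynamic pressure q = 0.5 × 0.532 × 174² = 8053 Pa.
CL = W/(q·S) = 1.4224×10^5 / (8053 × 53.9) = 0.3277.
CD = 0.0274 + 0.0537 × 0.3277² = 0.03317.
D = q·S·CD = 8053 × 53.9 × 0.03317 = 14400 N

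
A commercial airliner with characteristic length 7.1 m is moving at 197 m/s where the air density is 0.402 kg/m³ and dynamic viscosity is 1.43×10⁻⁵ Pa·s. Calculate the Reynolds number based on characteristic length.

Re = ρ·v·c/μ = 0.402 × 197 × 7.1 / (1.43×10⁻⁵) = 3.93×10^7

Re = 3.93×10^7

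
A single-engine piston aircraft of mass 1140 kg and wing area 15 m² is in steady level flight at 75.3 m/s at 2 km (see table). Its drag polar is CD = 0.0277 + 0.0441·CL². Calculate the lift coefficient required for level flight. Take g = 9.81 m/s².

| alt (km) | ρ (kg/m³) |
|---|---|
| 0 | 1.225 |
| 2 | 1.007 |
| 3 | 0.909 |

CL = 0.261

At 2 km, from the table: ρ = 1.007 kg/m³.
In steady level flight, lift balances weight: W = mg = 1140 × 9.81 = 11183 N.
Dynamic pressure q = 0.5 × 1.007 × 75.3² = 2855 Pa.
Required CL = L/(qS) = 11183/(2855·15) = 0.2612.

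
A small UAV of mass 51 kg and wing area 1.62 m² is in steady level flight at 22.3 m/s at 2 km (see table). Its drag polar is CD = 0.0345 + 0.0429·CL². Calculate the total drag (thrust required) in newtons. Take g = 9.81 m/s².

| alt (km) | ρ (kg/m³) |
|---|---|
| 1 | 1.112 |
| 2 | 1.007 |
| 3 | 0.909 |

D = 40.5 N

At 2 km, from the table: ρ = 1.007 kg/m³.
Level flight ⇒ L = W = m·g = 51 × 9.81 = 500.31 N.
q = ½ρv² = ½ × 1.007 × 22.3² = 250.4 Pa.
Required CL = L/(qS) = 500.31/(250.4·1.62) = 1.233.
CD = 0.0345 + 0.0429 × 1.233² = 0.09977.
D = q·S·CD = 250.4 × 1.62 × 0.09977 = 40.47 N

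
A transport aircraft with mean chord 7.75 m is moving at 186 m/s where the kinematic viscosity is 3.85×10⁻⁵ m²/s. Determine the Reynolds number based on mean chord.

Re = v·c/ν = 186 × 7.75 / (3.85×10⁻⁵) = 3.74×10^7

Re = 3.74×10^7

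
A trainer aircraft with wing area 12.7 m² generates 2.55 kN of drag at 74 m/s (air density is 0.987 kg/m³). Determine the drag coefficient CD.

CD = 0.0743

From D = ½ρv²S·CD, rearranging gives CD = 2D/(ρv²S).
CD = 2 × 2550 / (0.987 × 74² × 12.7) = 0.0743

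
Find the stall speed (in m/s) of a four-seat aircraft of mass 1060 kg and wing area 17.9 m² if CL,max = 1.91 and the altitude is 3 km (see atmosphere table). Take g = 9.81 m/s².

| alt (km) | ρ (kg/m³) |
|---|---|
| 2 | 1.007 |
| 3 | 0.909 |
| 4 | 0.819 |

At 3 km, from the table: ρ = 0.909 kg/m³.
Weight W = mg = 1060 × 9.81 = 10400 N.
From L = ½ρV²S·CL,max = W: V_stall = √(2W/(ρSCL,max)) = √(2·10400/(0.909·17.9·1.91))
V_stall = √669.2 = 25.9 m/s

V_stall = 25.9 m/s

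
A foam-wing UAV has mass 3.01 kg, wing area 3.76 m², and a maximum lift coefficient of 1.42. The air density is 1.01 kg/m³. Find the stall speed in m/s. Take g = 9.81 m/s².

At stall, lift equals weight: L = W = m·g = 3.01 × 9.81 = 29.53 N.
V_stall = √(2W/(ρ·S·CL,max)) = √(2 × 29.53 / (1.01 × 3.76 × 1.42))
V_stall = √10.95 = 3.31 m/s

V_stall = 3.31 m/s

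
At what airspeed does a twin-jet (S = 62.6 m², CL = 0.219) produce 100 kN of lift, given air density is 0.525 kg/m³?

v = 167 m/s

L = ½ρv²S·CL ⇒ v = √(2L/(ρ·S·CL))
v = √(2 × 1×10^5 / (0.525 × 62.6 × 0.219)) = √27790 = 167 m/s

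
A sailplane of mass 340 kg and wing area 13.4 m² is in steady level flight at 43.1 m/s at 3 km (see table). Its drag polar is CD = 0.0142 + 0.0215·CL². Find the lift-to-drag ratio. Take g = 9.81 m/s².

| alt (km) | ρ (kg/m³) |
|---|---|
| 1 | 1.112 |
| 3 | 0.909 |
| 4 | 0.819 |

L/D = 18.3

At 3 km, from the table: ρ = 0.909 kg/m³.
In steady level flight, lift balances weight: W = mg = 340 × 9.81 = 3335.4 N.
q = ½ρv² = ½ × 0.909 × 43.1² = 844.3 Pa.
CL = W/(q·S) = 3335.4 / (844.3 × 13.4) = 0.2948.
CD = 0.0142 + 0.0215 × 0.2948² = 0.01607.
L/D = CL/CD = 0.2948 / 0.01607 = 18.3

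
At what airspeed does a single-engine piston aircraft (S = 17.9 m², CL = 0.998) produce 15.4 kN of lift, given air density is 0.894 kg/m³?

v = 43.9 m/s

L = ½ρv²S·CL ⇒ v = √(2L/(ρ·S·CL))
v = √(2 × 15400 / (0.894 × 17.9 × 0.998)) = √1929 = 43.9 m/s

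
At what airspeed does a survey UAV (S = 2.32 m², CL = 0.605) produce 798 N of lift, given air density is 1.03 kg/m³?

L = ½ρv²S·CL ⇒ v = √(2L/(ρ·S·CL))
v = √(2 × 798 / (1.03 × 2.32 × 0.605)) = √1104 = 33.2 m/s

v = 33.2 m/s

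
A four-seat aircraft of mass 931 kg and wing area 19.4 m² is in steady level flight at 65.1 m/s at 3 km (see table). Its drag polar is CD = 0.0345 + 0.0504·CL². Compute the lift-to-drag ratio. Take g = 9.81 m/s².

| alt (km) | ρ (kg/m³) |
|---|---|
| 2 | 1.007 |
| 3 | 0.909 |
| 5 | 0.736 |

L/D = 6.52

At 3 km, from the table: ρ = 0.909 kg/m³.
Weight W = mg = 931 × 9.81 = 9133.1 N; in level flight L = W.
q = ½ρv² = ½ × 0.909 × 65.1² = 1926 Pa.
CL = 2W/(ρv²S) = 2×9133.1/(0.909×65.1²×19.4) = 0.2444.
CD = 0.0345 + 0.0504 × 0.2444² = 0.03751.
L/D = CL/CD = 0.2444 / 0.03751 = 6.52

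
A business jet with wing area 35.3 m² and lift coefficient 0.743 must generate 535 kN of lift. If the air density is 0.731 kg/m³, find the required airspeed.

L = ½ρv²S·CL ⇒ v = √(2L/(ρ·S·CL))
v = √(2 × 5.35×10^5 / (0.731 × 35.3 × 0.743)) = √55810 = 236 m/s

v = 236 m/s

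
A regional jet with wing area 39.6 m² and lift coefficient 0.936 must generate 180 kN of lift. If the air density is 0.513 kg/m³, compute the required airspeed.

L = ½ρv²S·CL ⇒ v = √(2L/(ρ·S·CL))
v = √(2 × 1.8×10^5 / (0.513 × 39.6 × 0.936)) = √18930 = 138 m/s

v = 138 m/s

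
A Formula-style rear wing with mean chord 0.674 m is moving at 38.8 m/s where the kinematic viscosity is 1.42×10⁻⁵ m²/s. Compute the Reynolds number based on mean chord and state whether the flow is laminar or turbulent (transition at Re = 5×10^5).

Re = v·c/ν = 38.8 × 0.674 / (1.42×10⁻⁵) = 1.84×10^6
Since 1.84×10^6 > 5×10^5, the flow is turbulent.

Re = 1.84×10^6 (turbulent)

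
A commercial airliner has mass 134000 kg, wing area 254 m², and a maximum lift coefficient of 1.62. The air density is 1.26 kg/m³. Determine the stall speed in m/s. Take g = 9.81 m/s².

V_stall = 71.2 m/s

At stall, lift equals weight: L = W = m·g = 134000 × 9.81 = 1.315×10^6 N.
From L = ½ρV²S·CL,max = W: V_stall = √(2W/(ρSCL,max)) = √(2·1.315×10^6/(1.26·254·1.62))
V_stall = √5071 = 71.2 m/s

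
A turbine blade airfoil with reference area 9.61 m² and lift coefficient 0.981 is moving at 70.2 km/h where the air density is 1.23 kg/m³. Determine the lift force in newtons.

L = 2200 N

Convert speed: v = 70.2 km/h ÷ 3.6 = 19.5 m/s.
Dynamic pressure q = ½ρv² = ½ × 1.23 × 19.5² = 233.9 Pa.
L = q·S·CL = 233.9 × 9.61 × 0.981 = 2200 N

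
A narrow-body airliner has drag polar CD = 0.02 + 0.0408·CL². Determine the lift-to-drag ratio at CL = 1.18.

L/D = 15.4

CD = 0.02 + 0.0408 × 1.18² = 0.07681
L/D = CL/CD = 1.18 / 0.07681 = 15.4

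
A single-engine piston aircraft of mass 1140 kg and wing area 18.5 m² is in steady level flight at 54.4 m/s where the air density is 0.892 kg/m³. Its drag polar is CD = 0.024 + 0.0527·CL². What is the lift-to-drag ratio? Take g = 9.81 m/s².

L/D = 13.1

Weight W = mg = 1140 × 9.81 = 11183 N; in level flight L = W.
Dynamic pressure q = 0.5 × 0.892 × 54.4² = 1320 Pa.
CL = 2W/(ρv²S) = 2×11183/(0.892×54.4²×18.5) = 0.458.
CD = 0.024 + 0.0527 × 0.458² = 0.03505.
L/D = CL/CD = 0.458 / 0.03505 = 13.1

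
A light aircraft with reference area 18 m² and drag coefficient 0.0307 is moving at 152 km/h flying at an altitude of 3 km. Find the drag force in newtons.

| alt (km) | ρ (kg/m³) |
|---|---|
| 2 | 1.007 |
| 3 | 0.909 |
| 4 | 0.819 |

D = 448 N

At 3 km, from the table: ρ = 0.909 kg/m³.
Convert speed: v = 152 km/h ÷ 3.6 = 42.22 m/s.
Dynamic pressure q = ½ρv² = ½ × 0.909 × 42.22² = 810.2 Pa.
D = q·S·CD = 810.2 × 18 × 0.0307 = 448 N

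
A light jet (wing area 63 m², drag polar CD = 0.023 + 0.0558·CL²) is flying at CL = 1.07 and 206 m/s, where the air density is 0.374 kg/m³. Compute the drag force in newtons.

CD = 0.023 + 0.0558 × 1.07² = 0.08689
D = ½ρv²S·CD = ½ × 0.374 × 206² × 63 × 0.08689 = 43400 N

D = 43400 N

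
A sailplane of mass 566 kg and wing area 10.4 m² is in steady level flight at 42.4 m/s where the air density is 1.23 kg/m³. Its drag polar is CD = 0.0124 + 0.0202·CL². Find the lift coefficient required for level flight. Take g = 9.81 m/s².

Weight W = mg = 566 × 9.81 = 5552.5 N; in level flight L = W.
Dynamic pressure q = 0.5 × 1.23 × 42.4² = 1106 Pa.
Required CL = L/(qS) = 5552.5/(1106·10.4) = 0.4829.

CL = 0.483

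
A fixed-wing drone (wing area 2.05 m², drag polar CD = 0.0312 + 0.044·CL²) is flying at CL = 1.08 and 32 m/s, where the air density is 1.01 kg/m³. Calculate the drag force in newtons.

D = 87.5 N

CD = 0.0312 + 0.044 × 1.08² = 0.08252
D = ½ρv²S·CD = ½ × 1.01 × 32² × 2.05 × 0.08252 = 87.5 N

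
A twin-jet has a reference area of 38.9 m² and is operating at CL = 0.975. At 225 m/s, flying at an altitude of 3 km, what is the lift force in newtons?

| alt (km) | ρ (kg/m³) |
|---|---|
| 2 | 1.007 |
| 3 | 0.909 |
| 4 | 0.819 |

At 3 km, from the table: ρ = 0.909 kg/m³.
L = ½ρv²S·CL = ½ × 0.909 × 225² × 38.9 × 0.975 = 8.73×10^5 N ≈ 873 kN

L = 8.73×10^5 N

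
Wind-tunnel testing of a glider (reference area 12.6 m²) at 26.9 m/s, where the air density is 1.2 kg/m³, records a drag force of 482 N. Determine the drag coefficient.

CD = 0.0881

From D = ½ρv²S·CD, rearranging gives CD = 2D/(ρv²S).
CD = 2 × 482 / (1.2 × 26.9² × 12.6) = 0.0881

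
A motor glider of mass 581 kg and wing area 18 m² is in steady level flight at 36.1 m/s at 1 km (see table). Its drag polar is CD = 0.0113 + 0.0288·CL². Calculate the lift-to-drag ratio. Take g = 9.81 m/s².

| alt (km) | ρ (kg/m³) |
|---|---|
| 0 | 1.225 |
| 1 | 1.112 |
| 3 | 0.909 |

At 1 km, from the table: ρ = 1.112 kg/m³.
Level flight ⇒ L = W = m·g = 581 × 9.81 = 5699.6 N.
q = ½ρv² = ½ × 1.112 × 36.1² = 724.6 Pa.
Required CL = L/(qS) = 5699.6/(724.6·18) = 0.437.
CD = 0.0113 + 0.0288 × 0.437² = 0.0168.
L/D = CL/CD = 0.437 / 0.0168 = 26

L/D = 26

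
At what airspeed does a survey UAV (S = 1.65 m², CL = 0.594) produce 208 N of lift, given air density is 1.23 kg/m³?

L = ½ρv²S·CL ⇒ v = √(2L/(ρ·S·CL))
v = √(2 × 208 / (1.23 × 1.65 × 0.594)) = √345.1 = 18.6 m/s

v = 18.6 m/s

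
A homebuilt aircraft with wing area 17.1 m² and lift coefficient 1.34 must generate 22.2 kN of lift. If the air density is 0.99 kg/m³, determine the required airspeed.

L = ½ρv²S·CL ⇒ v = √(2L/(ρ·S·CL))
v = √(2 × 22200 / (0.99 × 17.1 × 1.34)) = √1957 = 44.2 m/s

v = 44.2 m/s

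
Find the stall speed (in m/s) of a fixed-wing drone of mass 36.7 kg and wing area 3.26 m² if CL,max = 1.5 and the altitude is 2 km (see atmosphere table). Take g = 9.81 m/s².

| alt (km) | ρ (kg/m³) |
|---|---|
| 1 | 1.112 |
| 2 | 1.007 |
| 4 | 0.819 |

V_stall = 12.1 m/s

At 2 km, from the table: ρ = 1.007 kg/m³.
Stall occurs when L = W at CL,max. W = mg = 36.7 × 9.81 = 360 N.
From L = ½ρV²S·CL,max = W: V_stall = √(2W/(ρSCL,max)) = √(2·360/(1.007·3.26·1.5))
V_stall = √146.2 = 12.1 m/s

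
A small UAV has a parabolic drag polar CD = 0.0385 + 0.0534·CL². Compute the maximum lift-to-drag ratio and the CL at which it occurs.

(L/D)max = 11, at CL = 0.849

For CD = CD0 + K·CL², (L/D)max occurs at CL* = √(CD0/K) and equals 1/(2√(K·CD0)).
(L/D)max = 1/(2√(0.0534 × 0.0385)) = 1/(2 × 0.04534) = 11
CL* = √(0.0385/0.0534) = 0.849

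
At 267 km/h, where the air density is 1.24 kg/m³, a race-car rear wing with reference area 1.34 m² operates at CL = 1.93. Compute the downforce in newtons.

Convert speed: v = 267 km/h ÷ 3.6 = 74.17 m/s.
Dynamic pressure q = ½ρv² = ½ × 1.24 × 74.17² = 3410 Pa.
L = q·S·CL = 3410 × 1.34 × 1.93 = 8820 N ≈ 8.82 kN

L = 8820 N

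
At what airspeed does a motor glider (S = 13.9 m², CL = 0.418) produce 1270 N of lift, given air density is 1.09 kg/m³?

L = ½ρv²S·CL ⇒ v = √(2L/(ρ·S·CL))
v = √(2 × 1270 / (1.09 × 13.9 × 0.418)) = √401.1 = 20 m/s

v = 20 m/s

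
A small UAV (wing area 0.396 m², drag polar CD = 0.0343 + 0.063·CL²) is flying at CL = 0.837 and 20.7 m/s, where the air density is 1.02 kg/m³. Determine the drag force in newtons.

D = 6.79 N

CD = 0.0343 + 0.063 × 0.837² = 0.07844
D = ½ρv²S·CD = ½ × 1.02 × 20.7² × 0.396 × 0.07844 = 6.79 N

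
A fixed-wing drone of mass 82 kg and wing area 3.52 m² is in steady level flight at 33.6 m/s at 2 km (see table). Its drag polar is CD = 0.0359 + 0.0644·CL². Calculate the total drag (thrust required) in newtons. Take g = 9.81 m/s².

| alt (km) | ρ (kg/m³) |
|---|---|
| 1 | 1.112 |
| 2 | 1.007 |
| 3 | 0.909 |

D = 92.7 N

At 2 km, from the table: ρ = 1.007 kg/m³.
Level flight ⇒ L = W = m·g = 82 × 9.81 = 804.42 N.
q = ½ρv² = ½ × 1.007 × 33.6² = 568.4 Pa.
CL = W/(q·S) = 804.42 / (568.4 × 3.52) = 0.402.
CD = 0.0359 + 0.0644 × 0.402² = 0.04631.
D = q·S·CD = 568.4 × 3.52 × 0.04631 = 92.66 N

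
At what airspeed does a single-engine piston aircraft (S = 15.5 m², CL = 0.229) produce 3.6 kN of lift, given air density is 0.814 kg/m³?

v = 49.9 m/s

L = ½ρv²S·CL ⇒ v = √(2L/(ρ·S·CL))
v = √(2 × 3600 / (0.814 × 15.5 × 0.229)) = √2492 = 49.9 m/s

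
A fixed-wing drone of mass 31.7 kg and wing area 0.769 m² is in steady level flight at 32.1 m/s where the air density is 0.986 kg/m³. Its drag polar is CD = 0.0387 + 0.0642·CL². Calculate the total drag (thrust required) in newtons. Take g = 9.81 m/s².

D = 31 N

In steady level flight, lift balances weight: W = mg = 31.7 × 9.81 = 310.98 N.
q = ½ρv² = ½ × 0.986 × 32.1² = 508 Pa.
CL = 2W/(ρv²S) = 2×310.98/(0.986×32.1²×0.769) = 0.7961.
CD = 0.0387 + 0.0642 × 0.7961² = 0.07938.
D = q·S·CD = 508 × 0.769 × 0.07938 = 31.01 N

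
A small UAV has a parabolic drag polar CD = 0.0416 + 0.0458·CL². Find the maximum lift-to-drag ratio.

(L/D)max = 11.5

For CD = CD0 + K·CL², (L/D)max occurs at CL* = √(CD0/K) and equals 1/(2√(K·CD0)).
(L/D)max = 1/(2√(0.0458 × 0.0416)) = 1/(2 × 0.04365) = 11.5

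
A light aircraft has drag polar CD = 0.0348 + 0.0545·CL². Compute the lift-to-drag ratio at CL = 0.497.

L/D = 10.3

CD = 0.0348 + 0.0545 × 0.497² = 0.04826
L/D = CL/CD = 0.497 / 0.04826 = 10.3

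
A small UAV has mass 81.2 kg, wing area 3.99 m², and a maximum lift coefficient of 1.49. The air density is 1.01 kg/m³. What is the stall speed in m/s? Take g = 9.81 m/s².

Weight W = mg = 81.2 × 9.81 = 796.6 N.
V_stall = √(2W/(ρ·S·CL,max)) = √(2 × 796.6 / (1.01 × 3.99 × 1.49))
V_stall = √265.3 = 16.3 m/s

V_stall = 16.3 m/s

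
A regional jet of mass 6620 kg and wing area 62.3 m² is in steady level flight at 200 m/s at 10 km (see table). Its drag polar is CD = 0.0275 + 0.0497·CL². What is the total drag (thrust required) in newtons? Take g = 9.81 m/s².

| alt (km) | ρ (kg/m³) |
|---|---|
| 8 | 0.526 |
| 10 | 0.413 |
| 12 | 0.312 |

D = 14600 N

At 10 km, from the table: ρ = 0.413 kg/m³.
In steady level flight, lift balances weight: W = mg = 6620 × 9.81 = 64942 N.
q = ½ρv² = ½ × 0.413 × 200² = 8260 Pa.
CL = W/(q·S) = 64942 / (8260 × 62.3) = 0.1262.
CD = 0.0275 + 0.0497 × 0.1262² = 0.02829.
D = q·S·CD = 8260 × 62.3 × 0.02829 = 14560 N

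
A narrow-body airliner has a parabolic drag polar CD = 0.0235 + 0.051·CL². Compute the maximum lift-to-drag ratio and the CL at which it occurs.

For CD = CD0 + K·CL², (L/D)max occurs at CL* = √(CD0/K) and equals 1/(2√(K·CD0)).
(L/D)max = 1/(2√(0.051 × 0.0235)) = 1/(2 × 0.03462) = 14.4
CL* = √(0.0235/0.051) = 0.679

(L/D)max = 14.4, at CL = 0.679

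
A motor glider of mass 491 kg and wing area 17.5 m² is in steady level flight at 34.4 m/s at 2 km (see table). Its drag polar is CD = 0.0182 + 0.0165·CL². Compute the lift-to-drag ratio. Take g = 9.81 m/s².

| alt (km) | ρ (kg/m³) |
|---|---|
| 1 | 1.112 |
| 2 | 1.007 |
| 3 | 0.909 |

L/D = 21.3

At 2 km, from the table: ρ = 1.007 kg/m³.
In steady level flight, lift balances weight: W = mg = 491 × 9.81 = 4816.7 N.
Dynamic pressure q = 0.5 × 1.007 × 34.4² = 595.8 Pa.
Required CL = L/(qS) = 4816.7/(595.8·17.5) = 0.462.
CD = 0.0182 + 0.0165 × 0.462² = 0.02172.
L/D = CL/CD = 0.462 / 0.02172 = 21.3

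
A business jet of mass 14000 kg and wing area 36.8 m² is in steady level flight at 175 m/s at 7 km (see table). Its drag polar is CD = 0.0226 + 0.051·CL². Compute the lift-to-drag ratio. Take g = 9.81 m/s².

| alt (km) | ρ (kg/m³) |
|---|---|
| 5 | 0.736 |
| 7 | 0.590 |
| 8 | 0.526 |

At 7 km, from the table: ρ = 0.590 kg/m³.
In steady level flight, lift balances weight: W = mg = 14000 × 9.81 = 1.3734×10^5 N.
q = ½ρv² = ½ × 0.59 × 175² = 9034 Pa.
CL = 2W/(ρv²S) = 2×1.3734×10^5/(0.59×175²×36.8) = 0.4131.
CD = 0.0226 + 0.051 × 0.4131² = 0.0313.
L/D = CL/CD = 0.4131 / 0.0313 = 13.2

L/D = 13.2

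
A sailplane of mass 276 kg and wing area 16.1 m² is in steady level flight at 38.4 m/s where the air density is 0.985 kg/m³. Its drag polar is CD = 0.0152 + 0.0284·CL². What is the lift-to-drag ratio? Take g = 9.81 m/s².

Level flight ⇒ L = W = m·g = 276 × 9.81 = 2707.6 N.
Dynamic pressure q = 0.5 × 0.985 × 38.4² = 726.2 Pa.
CL = W/(q·S) = 2707.6 / (726.2 × 16.1) = 0.2316.
CD = 0.0152 + 0.0284 × 0.2316² = 0.01672.
L/D = CL/CD = 0.2316 / 0.01672 = 13.8

L/D = 13.8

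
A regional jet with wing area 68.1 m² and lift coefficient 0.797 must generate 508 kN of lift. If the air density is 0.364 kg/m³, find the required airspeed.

v = 227 m/s

L = ½ρv²S·CL ⇒ v = √(2L/(ρ·S·CL))
v = √(2 × 5.08×10^5 / (0.364 × 68.1 × 0.797)) = √51430 = 227 m/s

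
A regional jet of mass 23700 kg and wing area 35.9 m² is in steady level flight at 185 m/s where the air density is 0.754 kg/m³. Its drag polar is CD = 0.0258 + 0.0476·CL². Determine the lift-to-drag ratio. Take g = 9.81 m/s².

L/D = 13.3

Level flight ⇒ L = W = m·g = 23700 × 9.81 = 2.325×10^5 N.
q = ½ρv² = ½ × 0.754 × 185² = 12900 Pa.
CL = 2W/(ρv²S) = 2×2.325×10^5/(0.754×185²×35.9) = 0.5019.
CD = 0.0258 + 0.0476 × 0.5019² = 0.03779.
L/D = CL/CD = 0.5019 / 0.03779 = 13.3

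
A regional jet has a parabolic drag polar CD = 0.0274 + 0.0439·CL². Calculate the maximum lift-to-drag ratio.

For CD = CD0 + K·CL², (L/D)max occurs at CL* = √(CD0/K) and equals 1/(2√(K·CD0)).
(L/D)max = 1/(2√(0.0439 × 0.0274)) = 1/(2 × 0.03468) = 14.4

(L/D)max = 14.4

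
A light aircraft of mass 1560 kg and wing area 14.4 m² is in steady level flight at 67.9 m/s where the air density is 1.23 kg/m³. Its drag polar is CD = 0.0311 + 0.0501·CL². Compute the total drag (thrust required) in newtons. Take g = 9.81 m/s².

In steady level flight, lift balances weight: W = mg = 1560 × 9.81 = 15304 N.
Dynamic pressure q = 0.5 × 1.23 × 67.9² = 2835 Pa.
CL = 2W/(ρv²S) = 2×15304/(1.23×67.9²×14.4) = 0.3748.
CD = 0.0311 + 0.0501 × 0.3748² = 0.03814.
D = q·S·CD = 2835 × 14.4 × 0.03814 = 1557 N

D = 1560 N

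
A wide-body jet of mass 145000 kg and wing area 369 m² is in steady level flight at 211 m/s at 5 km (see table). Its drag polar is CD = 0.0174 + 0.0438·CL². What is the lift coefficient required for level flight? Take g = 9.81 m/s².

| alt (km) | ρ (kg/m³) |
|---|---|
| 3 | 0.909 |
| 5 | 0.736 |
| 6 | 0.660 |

CL = 0.235

At 5 km, from the table: ρ = 0.736 kg/m³.
In steady level flight, lift balances weight: W = mg = 145000 × 9.81 = 1.4224×10^6 N.
Dynamic pressure q = 0.5 × 0.736 × 211² = 16380 Pa.
Required CL = L/(qS) = 1.4224×10^6/(16380·369) = 0.2353.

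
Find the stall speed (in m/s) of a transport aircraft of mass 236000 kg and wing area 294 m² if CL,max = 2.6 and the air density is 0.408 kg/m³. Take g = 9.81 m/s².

At stall, lift equals weight: L = W = m·g = 236000 × 9.81 = 2.315×10^6 N.
V_stall = √(2W/(ρ·S·CL,max)) = √(2 × 2.315×10^6 / (0.408 × 294 × 2.6))
V_stall = √14850 = 122 m/s

V_stall = 122 m/s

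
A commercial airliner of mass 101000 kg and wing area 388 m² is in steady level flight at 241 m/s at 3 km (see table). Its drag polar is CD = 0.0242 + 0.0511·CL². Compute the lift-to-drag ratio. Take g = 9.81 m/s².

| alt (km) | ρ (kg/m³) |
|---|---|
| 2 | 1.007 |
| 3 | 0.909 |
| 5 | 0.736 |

L/D = 3.92

At 3 km, from the table: ρ = 0.909 kg/m³.
Level flight ⇒ L = W = m·g = 101000 × 9.81 = 9.9081×10^5 N.
q = ½ρv² = ½ × 0.909 × 241² = 26400 Pa.
Required CL = L/(qS) = 9.9081×10^5/(26400·388) = 0.09674.
CD = 0.0242 + 0.0511 × 0.09674² = 0.02468.
L/D = CL/CD = 0.09674 / 0.02468 = 3.92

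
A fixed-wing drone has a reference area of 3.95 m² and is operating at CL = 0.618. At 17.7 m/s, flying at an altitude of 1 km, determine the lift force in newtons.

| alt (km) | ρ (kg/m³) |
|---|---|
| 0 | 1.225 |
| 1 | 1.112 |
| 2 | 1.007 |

L = 425 N

At 1 km, from the table: ρ = 1.112 kg/m³.
L = ½ρv²S·CL = ½ × 1.112 × 17.7² × 3.95 × 0.618 = 425 N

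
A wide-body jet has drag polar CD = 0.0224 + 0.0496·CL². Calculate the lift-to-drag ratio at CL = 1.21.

L/D = 12.7

CD = 0.0224 + 0.0496 × 1.21² = 0.09502
L/D = CL/CD = 1.21 / 0.09502 = 12.7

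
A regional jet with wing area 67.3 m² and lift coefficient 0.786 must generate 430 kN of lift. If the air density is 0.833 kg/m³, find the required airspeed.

v = 140 m/s

L = ½ρv²S·CL ⇒ v = √(2L/(ρ·S·CL))
v = √(2 × 4.3×10^5 / (0.833 × 67.3 × 0.786)) = √19520 = 140 m/s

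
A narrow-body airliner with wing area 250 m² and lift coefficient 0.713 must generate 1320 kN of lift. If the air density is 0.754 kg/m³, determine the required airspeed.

v = 140 m/s

L = ½ρv²S·CL ⇒ v = √(2L/(ρ·S·CL))
v = √(2 × 1.32×10^6 / (0.754 × 250 × 0.713)) = √19640 = 140 m/s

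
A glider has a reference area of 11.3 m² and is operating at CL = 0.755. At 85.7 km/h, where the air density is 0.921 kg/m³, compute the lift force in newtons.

Convert speed: v = 85.7 km/h ÷ 3.6 = 23.81 m/s.
Dynamic pressure q = ½ρv² = ½ × 0.921 × 23.81² = 261 Pa.
L = q·S·CL = 261 × 11.3 × 0.755 = 2230 N

L = 2230 N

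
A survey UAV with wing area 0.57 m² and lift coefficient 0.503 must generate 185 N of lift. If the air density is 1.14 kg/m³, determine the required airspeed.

L = ½ρv²S·CL ⇒ v = √(2L/(ρ·S·CL))
v = √(2 × 185 / (1.14 × 0.57 × 0.503)) = √1132 = 33.6 m/s

v = 33.6 m/s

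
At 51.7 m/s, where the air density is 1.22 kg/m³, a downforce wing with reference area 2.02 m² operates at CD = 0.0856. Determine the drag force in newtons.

D = 282 N

D = ½ρv²S·CD = ½ × 1.22 × 51.7² × 2.02 × 0.0856 = 282 N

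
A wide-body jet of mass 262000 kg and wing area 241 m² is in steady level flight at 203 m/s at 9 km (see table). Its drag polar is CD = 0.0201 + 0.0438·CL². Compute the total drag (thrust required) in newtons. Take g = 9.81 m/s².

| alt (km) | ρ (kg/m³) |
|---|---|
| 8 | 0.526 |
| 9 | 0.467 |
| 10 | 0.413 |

At 9 km, from the table: ρ = 0.467 kg/m³.
In steady level flight, lift balances weight: W = mg = 262000 × 9.81 = 2.5702×10^6 N.
q = ½ρv² = ½ × 0.467 × 203² = 9622 Pa.
CL = 2W/(ρv²S) = 2×2.5702×10^6/(0.467×203²×241) = 1.108.
CD = 0.0201 + 0.0438 × 1.108² = 0.07391.
D = q·S·CD = 9622 × 241 × 0.07391 = 1.714×10^5 N

D = 1.71×10^5 N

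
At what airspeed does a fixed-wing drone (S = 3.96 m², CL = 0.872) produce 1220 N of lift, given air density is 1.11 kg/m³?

v = 25.2 m/s

L = ½ρv²S·CL ⇒ v = √(2L/(ρ·S·CL))
v = √(2 × 1220 / (1.11 × 3.96 × 0.872)) = √636.6 = 25.2 m/s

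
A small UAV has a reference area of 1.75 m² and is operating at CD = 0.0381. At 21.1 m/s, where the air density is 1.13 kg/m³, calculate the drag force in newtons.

D = 16.8 N

D = ½ρv²S·CD = ½ × 1.13 × 21.1² × 1.75 × 0.0381 = 16.8 N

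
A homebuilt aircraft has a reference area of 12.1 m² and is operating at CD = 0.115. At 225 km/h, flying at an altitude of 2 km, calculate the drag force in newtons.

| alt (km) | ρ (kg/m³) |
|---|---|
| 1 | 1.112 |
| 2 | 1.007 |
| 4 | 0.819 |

D = 2740 N

At 2 km, from the table: ρ = 1.007 kg/m³.
Convert speed: v = 225 km/h ÷ 3.6 = 62.5 m/s.
Dynamic pressure q = ½ρv² = ½ × 1.007 × 62.5² = 1967 Pa.
D = q·S·CD = 1967 × 12.1 × 0.115 = 2740 N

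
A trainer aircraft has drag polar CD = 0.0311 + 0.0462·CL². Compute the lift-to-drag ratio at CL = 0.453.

L/D = 11.2

CD = 0.0311 + 0.0462 × 0.453² = 0.04058
L/D = CL/CD = 0.453 / 0.04058 = 11.2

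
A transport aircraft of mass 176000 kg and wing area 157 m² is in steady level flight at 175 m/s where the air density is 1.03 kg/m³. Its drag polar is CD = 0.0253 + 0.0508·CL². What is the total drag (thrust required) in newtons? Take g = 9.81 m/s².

D = 1.24×10^5 N

Weight W = mg = 176000 × 9.81 = 1.7266×10^6 N; in level flight L = W.
q = ½ρv² = ½ × 1.03 × 175² = 15770 Pa.
Required CL = L/(qS) = 1.7266×10^6/(15770·157) = 0.6973.
CD = 0.0253 + 0.0508 × 0.6973² = 0.05.
D = q·S·CD = 15770 × 157 × 0.05 = 1.238×10^5 N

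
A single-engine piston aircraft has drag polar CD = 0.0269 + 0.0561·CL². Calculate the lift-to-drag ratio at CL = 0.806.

L/D = 12.7

CD = 0.0269 + 0.0561 × 0.806² = 0.06334
L/D = CL/CD = 0.806 / 0.06334 = 12.7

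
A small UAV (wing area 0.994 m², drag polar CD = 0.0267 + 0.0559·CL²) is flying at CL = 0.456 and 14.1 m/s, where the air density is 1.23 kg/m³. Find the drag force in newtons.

D = 4.66 N

CD = 0.0267 + 0.0559 × 0.456² = 0.03832
D = ½ρv²S·CD = ½ × 1.23 × 14.1² × 0.994 × 0.03832 = 4.66 N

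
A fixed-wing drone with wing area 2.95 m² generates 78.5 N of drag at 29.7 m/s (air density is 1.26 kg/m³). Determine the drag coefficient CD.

From D = ½ρv²S·CD, rearranging gives CD = 2D/(ρv²S).
CD = 2 × 78.5 / (1.26 × 29.7² × 2.95) = 0.0479

CD = 0.0479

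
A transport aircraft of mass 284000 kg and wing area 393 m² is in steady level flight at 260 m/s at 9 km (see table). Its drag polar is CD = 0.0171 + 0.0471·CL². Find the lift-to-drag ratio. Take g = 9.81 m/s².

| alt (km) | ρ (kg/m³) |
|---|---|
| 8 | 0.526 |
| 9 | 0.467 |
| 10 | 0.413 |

L/D = 16.9

At 9 km, from the table: ρ = 0.467 kg/m³.
In steady level flight, lift balances weight: W = mg = 284000 × 9.81 = 2.786×10^6 N.
Dynamic pressure q = 0.5 × 0.467 × 260² = 15780 Pa.
CL = W/(q·S) = 2.786×10^6 / (15780 × 393) = 0.4491.
CD = 0.0171 + 0.0471 × 0.4491² = 0.0266.
L/D = CL/CD = 0.4491 / 0.0266 = 16.9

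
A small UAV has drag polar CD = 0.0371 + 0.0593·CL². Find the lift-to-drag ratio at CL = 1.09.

L/D = 10.1

CD = 0.0371 + 0.0593 × 1.09² = 0.1076
L/D = CL/CD = 1.09 / 0.1076 = 10.1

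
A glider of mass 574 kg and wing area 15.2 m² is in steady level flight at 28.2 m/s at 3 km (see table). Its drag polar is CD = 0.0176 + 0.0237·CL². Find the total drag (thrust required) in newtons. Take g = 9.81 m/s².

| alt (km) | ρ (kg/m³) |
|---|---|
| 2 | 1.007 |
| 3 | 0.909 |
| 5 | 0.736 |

At 3 km, from the table: ρ = 0.909 kg/m³.
In steady level flight, lift balances weight: W = mg = 574 × 9.81 = 5630.9 N.
q = ½ρv² = ½ × 0.909 × 28.2² = 361.4 Pa.
CL = 2W/(ρv²S) = 2×5630.9/(0.909×28.2²×15.2) = 1.025.
CD = 0.0176 + 0.0237 × 1.025² = 0.0425.
D = q·S·CD = 361.4 × 15.2 × 0.0425 = 233.5 N

D = 233 N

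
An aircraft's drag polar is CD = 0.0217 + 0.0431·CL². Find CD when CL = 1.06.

CD = 0.0701

CD = 0.0217 + 0.0431 × 1.06² = 0.0217 + 0.04843 = 0.0701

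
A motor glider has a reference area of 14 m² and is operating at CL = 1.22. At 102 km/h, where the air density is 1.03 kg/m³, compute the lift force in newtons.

Convert speed: v = 102 km/h ÷ 3.6 = 28.33 m/s.
L = ½ρv²S·CL = ½ × 1.03 × 28.33² × 14 × 1.22 = 7060 N ≈ 7.06 kN

L = 7060 N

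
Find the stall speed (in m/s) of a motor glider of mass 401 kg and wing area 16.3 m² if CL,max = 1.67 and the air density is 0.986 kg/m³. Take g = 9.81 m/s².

V_stall = 17.1 m/s

At stall, lift equals weight: L = W = m·g = 401 × 9.81 = 3934 N.
V_stall = √(2W/(ρ·S·CL,max)) = √(2 × 3934 / (0.986 × 16.3 × 1.67))
V_stall = √293.1 = 17.1 m/s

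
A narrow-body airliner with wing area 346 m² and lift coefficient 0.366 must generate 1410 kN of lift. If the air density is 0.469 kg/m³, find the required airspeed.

v = 218 m/s

L = ½ρv²S·CL ⇒ v = √(2L/(ρ·S·CL))
v = √(2 × 1.41×10^6 / (0.469 × 346 × 0.366)) = √47480 = 218 m/s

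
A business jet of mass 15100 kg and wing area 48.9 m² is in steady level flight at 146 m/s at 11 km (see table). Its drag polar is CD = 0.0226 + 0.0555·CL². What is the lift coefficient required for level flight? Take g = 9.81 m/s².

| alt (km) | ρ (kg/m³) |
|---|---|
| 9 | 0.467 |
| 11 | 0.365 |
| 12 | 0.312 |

At 11 km, from the table: ρ = 0.365 kg/m³.
Level flight ⇒ L = W = m·g = 15100 × 9.81 = 1.4813×10^5 N.
q = ½ρv² = ½ × 0.365 × 146² = 3890 Pa.
Required CL = L/(qS) = 1.4813×10^5/(3890·48.9) = 0.7787.

CL = 0.779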